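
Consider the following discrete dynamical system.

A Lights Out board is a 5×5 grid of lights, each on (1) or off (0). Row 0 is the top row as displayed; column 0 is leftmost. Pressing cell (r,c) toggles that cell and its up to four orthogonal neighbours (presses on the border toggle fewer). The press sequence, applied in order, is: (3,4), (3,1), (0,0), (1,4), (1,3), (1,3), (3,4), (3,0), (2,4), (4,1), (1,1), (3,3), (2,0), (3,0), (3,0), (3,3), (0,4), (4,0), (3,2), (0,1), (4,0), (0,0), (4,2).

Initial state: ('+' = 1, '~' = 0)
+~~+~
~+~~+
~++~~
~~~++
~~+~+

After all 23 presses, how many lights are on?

10

0) +~~+~
~+~~+
~++~~
~~~++
~~+~+
1) +~~+~
~+~~+
~++~+
~~~~~
~~+~~
2) +~~+~
~+~~+
~~+~+
+++~~
~++~~
3) ~+~+~
++~~+
~~+~+
+++~~
~++~~
4) ~+~++
++~+~
~~+~~
+++~~
~++~~
5) ~+~~+
+++~+
~~++~
+++~~
~++~~
6) ~+~++
++~+~
~~+~~
+++~~
~++~~
7) ~+~++
++~+~
~~+~+
+++++
~++~+
8) ~+~++
++~+~
+~+~+
~~+++
+++~+
9) ~+~++
++~++
+~++~
~~++~
+++~+
10) ~+~++
++~++
+~++~
~+++~
~~~~+
11) ~~~++
~~+++
++++~
~+++~
~~~~+
12) ~~~++
~~+++
+++~~
~+~~+
~~~++
13) ~~~++
+~+++
~~+~~
++~~+
~~~++
14) ~~~++
+~+++
+~+~~
~~~~+
+~~++
15) ~~~++
+~+++
~~+~~
++~~+
~~~++
16) ~~~++
+~+++
~~++~
++++~
~~~~+
17) ~~~~~
+~++~
~~++~
++++~
~~~~+
18) ~~~~~
+~++~
~~++~
~+++~
++~~+
19) ~~~~~
+~++~
~~~+~
~~~~~
+++~+
20) +++~~
++++~
~~~+~
~~~~~
+++~+
21) +++~~
++++~
~~~+~
+~~~~
~~+~+
22) ~~+~~
~+++~
~~~+~
+~~~~
~~+~+
23) ~~+~~
~+++~
~~~+~
+~+~~
~+~++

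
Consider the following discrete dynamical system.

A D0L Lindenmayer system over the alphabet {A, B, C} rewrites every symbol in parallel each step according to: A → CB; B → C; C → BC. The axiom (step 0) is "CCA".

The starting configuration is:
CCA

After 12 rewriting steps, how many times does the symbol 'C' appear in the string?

699

k=0  CCA
k=1  BCBCCB
k=2  CBCCBCBCC
k=3  BCCBCBCCBCCBCBC
k=4  CBCBCCBCCBCBCCBCBCCBCCBC
k=5  BCCBCCBCBCCBCBCCBCCBCBCCBCCBCBCCBCBCCBC
k=6  CBCBCCBCBCCBCCBCBCCBCCBCBCCBCBCCBCCBCBCCBCBCCBCCBCBCCBCCBCBCCBC
k=7  BCCBCCBCBCCBCCBCBCCBCBCCBCCBCBCCBCBCCBCCBCBCCBCCBCBCCBCBCCBCCBCBCCBCCBCBCCBCBCCBCCBCBCCBCBCCBCCBCBCCBC
k=8  CBCBCCBCBCCBCCBCBCCBCBCCBCCBCBCCBCCBCBCCBCBCCBCCBCBCCBCCBC…CBCBCCBCCBCBCCBCCBCBCCBCBCCBCCBCBCCBCCBCBCCBCBCCBCCBCBCCBC  (len 165)
k=9  BCCBCCBCBCCBCCBCBCCBCBCCBCCBCBCCBCCBCBCCBCBCCBCCBCBCCBCBCC…CBCCBCBCCBCBCCBCCBCBCCBCBCCBCCBCBCCBCCBCBCCBCBCCBCCBCBCCBC  (len 267)
k=10  CBCBCCBCBCCBCCBCBCCBCBCCBCCBCBCCBCCBCBCCBCBCCBCCBCBCCBCBCC…CBCCBCBCCBCBCCBCCBCBCCBCBCCBCCBCBCCBCCBCBCCBCBCCBCCBCBCCBC  (len 432)
k=11  BCCBCCBCBCCBCCBCBCCBCBCCBCCBCBCCBCCBCBCCBCBCCBCCBCBCCBCBCC…CBCCBCBCCBCBCCBCCBCBCCBCBCCBCCBCBCCBCCBCBCCBCBCCBCCBCBCCBC  (len 699)
k=12  CBCBCCBCBCCBCCBCBCCBCBCCBCCBCBCCBCCBCBCCBCBCCBCCBCBCCBCBCC…CBCCBCBCCBCBCCBCCBCBCCBCBCCBCCBCBCCBCCBCBCCBCBCCBCCBCBCCBC  (len 1131)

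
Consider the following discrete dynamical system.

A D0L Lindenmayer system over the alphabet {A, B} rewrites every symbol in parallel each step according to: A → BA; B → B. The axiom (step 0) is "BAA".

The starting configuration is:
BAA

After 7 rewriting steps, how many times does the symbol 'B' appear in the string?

15

k=0  BAA
k=1  BBABA
k=2  BBBABBA
k=3  BBBBABBBA
k=4  BBBBBABBBBA
k=5  BBBBBBABBBBBA
k=6  BBBBBBBABBBBBBA
k=7  BBBBBBBBABBBBBBBA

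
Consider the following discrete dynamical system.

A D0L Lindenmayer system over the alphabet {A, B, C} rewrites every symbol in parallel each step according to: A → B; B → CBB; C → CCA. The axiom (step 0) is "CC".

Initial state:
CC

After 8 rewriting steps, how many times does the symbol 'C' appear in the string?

t=0: CC
t=1: CCACCA
t=2: CCACCABCCACCAB
t=3: CCACCABCCACCABCBBCCACCABCCACCABCBB
t=4: CCACCABCCACCABCBBCCACCABCCACCABCBBCCACBBCBBCCACCABCCACCABCBBCCACCABCCACCABCBBCCACBBCBB
t=5: CCACCABCCACCABCBBCCACCABCCACCABCBBCCACBBCBBCCACCABCCACCABC…CCABCBBCCACCABCCACCABCBBCCACBBCBBCCACCABCCACBBCBBCCACBBCBB  (len 222)
t=6: CCACCABCCACCABCBBCCACCABCCACCABCBBCCACBBCBBCCACCABCCACCABC…ACCABCBBCCACCABCCACBBCBBCCACBBCBBCCACCABCCACBBCBBCCACBBCBB  (len 578)
t=7: CCACCABCCACCABCBBCCACCABCCACCABCBBCCACBBCBBCCACCABCCACCABC…ACCABCBBCCACCABCCACBBCBBCCACBBCBBCCACCABCCACBBCBBCCACBBCBB  (len 1510)
t=8: CCACCABCCACCABCBBCCACCABCCACCABCBBCCACBBCBBCCACCABCCACCABC…ACCABCBBCCACCABCCACBBCBBCCACBBCBBCCACCABCCACBBCBBCCACBBCBB  (len 3950)

1976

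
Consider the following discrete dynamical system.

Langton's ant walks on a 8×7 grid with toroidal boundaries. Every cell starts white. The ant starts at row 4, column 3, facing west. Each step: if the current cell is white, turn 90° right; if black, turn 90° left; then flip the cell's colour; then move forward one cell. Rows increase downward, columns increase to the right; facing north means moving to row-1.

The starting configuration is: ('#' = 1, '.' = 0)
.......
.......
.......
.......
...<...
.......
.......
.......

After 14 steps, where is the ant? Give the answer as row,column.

5,4

gen 0: .......
.......
.......
.......
...<...
.......
.......
.......
gen 1: .......
.......
.......
...^...
...#...
.......
.......
.......
gen 2: .......
.......
.......
...#>..
...#...
.......
.......
.......
gen 3: .......
.......
.......
...##..
...#v..
.......
.......
.......
gen 4: .......
.......
.......
...##..
...<#..
.......
.......
.......
gen 5: .......
.......
.......
...##..
....#..
...v...
.......
.......
gen 6: .......
.......
.......
...##..
....#..
..<#...
.......
.......
gen 7: .......
.......
.......
...##..
..^.#..
..##...
.......
.......
gen 8: .......
.......
.......
...##..
..#>#..
..##...
.......
.......
gen 9: .......
.......
.......
...##..
..###..
..#v...
.......
.......
gen 10: .......
.......
.......
...##..
..###..
..#.>..
.......
.......
gen 11: .......
.......
.......
...##..
..###..
..#.#..
....v..
.......
gen 12: .......
.......
.......
...##..
..###..
..#.#..
...<#..
.......
gen 13: .......
.......
.......
...##..
..###..
..#^#..
...##..
.......
gen 14: .......
.......
.......
...##..
..###..
..##>..
...##..
.......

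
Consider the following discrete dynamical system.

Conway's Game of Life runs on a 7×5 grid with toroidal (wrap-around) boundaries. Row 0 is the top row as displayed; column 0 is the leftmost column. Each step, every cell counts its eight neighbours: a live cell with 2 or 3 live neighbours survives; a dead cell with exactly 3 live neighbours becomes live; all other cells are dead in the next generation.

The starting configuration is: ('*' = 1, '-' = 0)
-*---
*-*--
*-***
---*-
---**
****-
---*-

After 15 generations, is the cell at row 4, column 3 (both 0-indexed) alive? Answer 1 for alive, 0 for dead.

1

0) -*---
*-*--
*-***
---*-
---**
****-
---*-
1) -**--
*-*--
*-*--
*----
**---
**---
*--**
2) --*--
*-**-
*---*
*---*
----*
--*--
---**
3) -**--
*-**-
-----
---*-
*--**
----*
--**-
4) ----*
--**-
--***
---*-
*--*-
*-*--
-***-
5) -*--*
--*--
----*
-----
-***-
*----
*****
6) ----*
*--*-
-----
--**-
-**--
-----
--**-
7) --*-*
----*
--***
-***-
-***-
-*-*-
---*-
8) ----*
*-*-*
**--*
*----
*---*
-*-**
---**
9) -----
-----
---*-
-----
-*-*-
--*--
--*--
10) -----
-----
-----
--*--
--*--
-***-
-----
11) -----
-----
-----
-----
-----
-***-
--*--
12) -----
-----
-----
-----
--*--
-***-
-***-
13) --*--
-----
-----
-----
-***-
-----
-*-*-
14) --*--
-----
-----
--*--
--*--
-*-*-
--*--
15) -----
-----
-----
-----
-***-
-*-*-
-***-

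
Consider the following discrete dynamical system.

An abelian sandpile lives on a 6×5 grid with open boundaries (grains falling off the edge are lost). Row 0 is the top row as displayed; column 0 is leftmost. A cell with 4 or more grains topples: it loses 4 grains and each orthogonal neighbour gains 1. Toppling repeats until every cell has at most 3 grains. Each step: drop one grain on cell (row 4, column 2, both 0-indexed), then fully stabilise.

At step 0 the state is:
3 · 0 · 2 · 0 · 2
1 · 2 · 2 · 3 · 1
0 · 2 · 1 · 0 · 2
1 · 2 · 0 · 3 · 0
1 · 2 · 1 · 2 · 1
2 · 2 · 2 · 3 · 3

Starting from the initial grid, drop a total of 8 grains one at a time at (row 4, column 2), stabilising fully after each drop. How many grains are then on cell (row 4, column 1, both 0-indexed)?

3

[0] 3 · 0 · 2 · 0 · 2
1 · 2 · 2 · 3 · 1
0 · 2 · 1 · 0 · 2
1 · 2 · 0 · 3 · 0
1 · 2 · 1 · 2 · 1
2 · 2 · 2 · 3 · 3
[1] 3 · 0 · 2 · 0 · 2
1 · 2 · 2 · 3 · 1
0 · 2 · 1 · 0 · 2
1 · 2 · 0 · 3 · 0
1 · 2 · 2 · 2 · 1
2 · 2 · 2 · 3 · 3
[2] 3 · 0 · 2 · 0 · 2
1 · 2 · 2 · 3 · 1
0 · 2 · 1 · 0 · 2
1 · 2 · 0 · 3 · 0
1 · 2 · 3 · 2 · 1
2 · 2 · 2 · 3 · 3
[3] 3 · 0 · 2 · 0 · 2
1 · 2 · 2 · 3 · 1
0 · 2 · 1 · 0 · 2
1 · 2 · 1 · 3 · 0
1 · 3 · 0 · 3 · 1
2 · 2 · 3 · 3 · 3
[4] 3 · 0 · 2 · 0 · 2
1 · 2 · 2 · 3 · 1
0 · 2 · 1 · 0 · 2
1 · 2 · 1 · 3 · 0
1 · 3 · 1 · 3 · 1
2 · 2 · 3 · 3 · 3
[5] 3 · 0 · 2 · 0 · 2
1 · 2 · 2 · 3 · 1
0 · 2 · 1 · 0 · 2
1 · 2 · 1 · 3 · 0
1 · 3 · 2 · 3 · 1
2 · 2 · 3 · 3 · 3
[6] 3 · 0 · 2 · 0 · 2
1 · 2 · 2 · 3 · 1
0 · 2 · 1 · 0 · 2
1 · 2 · 1 · 3 · 0
1 · 3 · 3 · 3 · 1
2 · 2 · 3 · 3 · 3
[7] 3 · 0 · 2 · 0 · 2
1 · 2 · 2 · 3 · 1
0 · 2 · 1 · 1 · 2
1 · 3 · 3 · 0 · 1
2 · 1 · 3 · 2 · 3
3 · 0 · 2 · 2 · 0
[8] 3 · 0 · 2 · 0 · 2
1 · 2 · 2 · 3 · 1
0 · 3 · 2 · 1 · 2
2 · 0 · 1 · 1 · 1
2 · 3 · 1 · 3 · 3
3 · 0 · 3 · 2 · 0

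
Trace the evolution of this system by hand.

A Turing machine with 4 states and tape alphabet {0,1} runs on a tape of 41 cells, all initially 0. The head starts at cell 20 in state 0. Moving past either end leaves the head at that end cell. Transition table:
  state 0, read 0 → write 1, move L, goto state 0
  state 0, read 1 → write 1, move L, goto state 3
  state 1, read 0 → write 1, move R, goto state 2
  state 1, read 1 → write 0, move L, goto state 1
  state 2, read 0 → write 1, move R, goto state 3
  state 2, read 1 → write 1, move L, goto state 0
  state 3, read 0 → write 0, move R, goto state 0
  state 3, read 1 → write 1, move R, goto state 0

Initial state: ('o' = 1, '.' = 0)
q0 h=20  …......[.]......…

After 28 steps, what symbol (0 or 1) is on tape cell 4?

[0] q0 h=20  …......[.]......…
[1] q0 h=19  …......[.]o.....…
[2] q0 h=18  …......[.]oo....…
[3] q0 h=17  …......[.]ooo...…
[4] q0 h=16  …......[.]oooo..…
[5] q0 h=15  …......[.]ooooo.…
[6] q0 h=14  …......[.]oooooo…
[7] q0 h=13  …......[.]oooooo…
[8] q0 h=12  …......[.]oooooo…
[9] q0 h=11  …......[.]oooooo…
[10] q0 h=10  …......[.]oooooo…
[11] q0 h= 9  …......[.]oooooo…
[12] q0 h= 8  …......[.]oooooo…
[13] q0 h= 7  …......[.]oooooo…
[14] q0 h= 6  |......[.]oooooo…
[15] q0 h= 5  |.....[.]oooooo…
[16] q0 h= 4  |....[.]oooooo…
[17] q0 h= 3  |...[.]oooooo…
[18] q0 h= 2  |..[.]oooooo…
[19] q0 h= 1  |.[.]oooooo…
[20] q0 h= 0  |[.]oooooo…
[21] q0 h= 0  |[o]oooooo…
[22] q3 h= 0  |[o]oooooo…
[23] q0 h= 1  |o[o]oooooo…
[24] q3 h= 0  |[o]oooooo…
[25] q0 h= 1  |o[o]oooooo…
[26] q3 h= 0  |[o]oooooo…
[27] q0 h= 1  |o[o]oooooo…
[28] q3 h= 0  |[o]oooooo…

1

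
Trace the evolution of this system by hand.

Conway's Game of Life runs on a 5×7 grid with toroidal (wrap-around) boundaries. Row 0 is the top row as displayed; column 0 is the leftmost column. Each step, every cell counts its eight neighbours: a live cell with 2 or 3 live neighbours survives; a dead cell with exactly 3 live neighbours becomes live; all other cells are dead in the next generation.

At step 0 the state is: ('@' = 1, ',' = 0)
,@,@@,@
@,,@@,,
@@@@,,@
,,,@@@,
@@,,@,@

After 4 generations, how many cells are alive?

0) ,@,@@,@
@,,@@,,
@@@@,,@
,,,@@@,
@@,,@,@
1) ,@,,,,@
,,,,,,,
@@,,,,@
,,,,,,,
,@,,,,@
2) ,,,,,,,
,@,,,,@
@,,,,,,
,@,,,,@
,,,,,,,
3) ,,,,,,,
@,,,,,,
,@,,,,@
@,,,,,,
,,,,,,,
4) ,,,,,,,
@,,,,,,
,@,,,,@
@,,,,,,
,,,,,,,

4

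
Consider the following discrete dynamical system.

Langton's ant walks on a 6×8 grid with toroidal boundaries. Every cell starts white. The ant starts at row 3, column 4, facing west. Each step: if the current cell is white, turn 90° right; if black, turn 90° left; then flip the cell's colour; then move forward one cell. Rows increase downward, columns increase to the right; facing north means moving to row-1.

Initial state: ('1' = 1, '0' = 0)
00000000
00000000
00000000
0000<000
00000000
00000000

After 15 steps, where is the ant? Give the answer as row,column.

3,5

[0] 00000000
00000000
00000000
0000<000
00000000
00000000
[1] 00000000
00000000
0000^000
00001000
00000000
00000000
[2] 00000000
00000000
00001>00
00001000
00000000
00000000
[3] 00000000
00000000
00001100
00001v00
00000000
00000000
[4] 00000000
00000000
00001100
0000<100
00000000
00000000
[5] 00000000
00000000
00001100
00000100
0000v000
00000000
[6] 00000000
00000000
00001100
00000100
000<1000
00000000
[7] 00000000
00000000
00001100
000^0100
00011000
00000000
[8] 00000000
00000000
00001100
0001>100
00011000
00000000
[9] 00000000
00000000
00001100
00011100
0001v000
00000000
[10] 00000000
00000000
00001100
00011100
00010>00
00000000
[11] 00000000
00000000
00001100
00011100
00010100
00000v00
[12] 00000000
00000000
00001100
00011100
00010100
0000<100
[13] 00000000
00000000
00001100
00011100
0001^100
00001100
[14] 00000000
00000000
00001100
00011100
00011>00
00001100
[15] 00000000
00000000
00001100
00011^00
00011000
00001100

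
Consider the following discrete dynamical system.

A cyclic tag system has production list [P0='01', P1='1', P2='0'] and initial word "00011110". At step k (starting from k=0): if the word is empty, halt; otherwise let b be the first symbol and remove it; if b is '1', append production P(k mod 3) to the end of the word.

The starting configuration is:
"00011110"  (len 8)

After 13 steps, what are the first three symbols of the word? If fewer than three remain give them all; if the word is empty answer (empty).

101

t=0: "00011110"  (len 8)
t=1: "0011110"  (len 7)
t=2: "011110"  (len 6)
t=3: "11110"  (len 5)
t=4: "111001"  (len 6)
t=5: "110011"  (len 6)
t=6: "100110"  (len 6)
t=7: "0011001"  (len 7)
t=8: "011001"  (len 6)
t=9: "11001"  (len 5)
t=10: "100101"  (len 6)
t=11: "001011"  (len 6)
t=12: "01011"  (len 5)
t=13: "1011"  (len 4)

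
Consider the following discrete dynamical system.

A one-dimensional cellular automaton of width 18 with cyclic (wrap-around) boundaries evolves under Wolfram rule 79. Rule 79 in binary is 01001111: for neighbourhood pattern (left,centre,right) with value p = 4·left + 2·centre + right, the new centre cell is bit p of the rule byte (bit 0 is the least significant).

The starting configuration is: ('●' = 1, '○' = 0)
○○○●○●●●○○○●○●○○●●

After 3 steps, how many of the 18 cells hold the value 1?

9

k=0  ○○○●○●●●○○○●○●○○●●
k=1  ○●●●○●○●○●●●○●○●●●
k=2  ○●○●○●○●○●○●○●○●○●
k=3  ○●○●○●○●○●○●○●○●○●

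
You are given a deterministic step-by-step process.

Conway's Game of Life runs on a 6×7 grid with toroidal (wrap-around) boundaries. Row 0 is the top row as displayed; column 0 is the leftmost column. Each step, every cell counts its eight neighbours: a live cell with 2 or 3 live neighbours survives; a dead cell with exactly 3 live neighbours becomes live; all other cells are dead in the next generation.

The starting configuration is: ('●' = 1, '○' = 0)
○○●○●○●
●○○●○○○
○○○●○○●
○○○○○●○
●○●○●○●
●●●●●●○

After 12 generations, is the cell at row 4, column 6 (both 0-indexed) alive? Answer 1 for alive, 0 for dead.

0) ○○●○●○●
●○○●○○○
○○○●○○●
○○○○○●○
●○●○●○●
●●●●●●○
1) ○○○○○○●
●○●●●●●
○○○○●○●
●○○●●●○
●○●○○○○
○○○○○○○
2) ●○○●●○●
●○○●●○○
○●●○○○○
●●○●●●○
○●○●●○●
○○○○○○○
3) ●○○●●●●
●○○○●●●
○○○○○●●
○○○○○●●
○●○●○○●
○○●○○○●
4) ○●○●○○○
○○○●○○○
○○○○○○○
○○○○●○○
○○●○○○●
○●●○○○○
5) ○●○●○○○
○○●○○○○
○○○○○○○
○○○○○○○
○●●●○○○
●●○●○○○
6) ●●○●○○○
○○●○○○○
○○○○○○○
○○●○○○○
●●○●○○○
●○○●●○○
7) ●●○●●○○
○●●○○○○
○○○○○○○
○●●○○○○
●●○●●○○
○○○●●○●
8) ●●○○●●○
●●●●○○○
○○○○○○○
●●●●○○○
●●○○●●○
○○○○○○●
9) ○○○●●●○
●○●●●○●
○○○○○○○
●○●●●○●
○○○●●●○
○○○○○○○
10) ○○●○○●●
○○●○○○●
○○○○○○○
○○●○○○●
○○●○○●●
○○○○○○○
11) ○○○○○●●
○○○○○●●
○○○○○○○
○○○○○●●
○○○○○●●
○○○○○○○
12) ○○○○○●●
○○○○○●●
○○○○○○○
○○○○○●●
○○○○○●●
○○○○○○○

1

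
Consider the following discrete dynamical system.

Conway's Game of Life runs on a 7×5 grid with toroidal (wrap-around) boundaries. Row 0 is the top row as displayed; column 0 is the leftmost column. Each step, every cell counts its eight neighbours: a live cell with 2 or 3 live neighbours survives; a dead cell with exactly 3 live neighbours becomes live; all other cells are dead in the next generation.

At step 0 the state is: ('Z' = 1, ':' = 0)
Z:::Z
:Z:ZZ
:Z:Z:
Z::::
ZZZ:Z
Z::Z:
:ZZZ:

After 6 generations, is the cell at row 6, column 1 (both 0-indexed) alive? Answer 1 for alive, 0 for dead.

1

0) Z:::Z
:Z:ZZ
:Z:Z:
Z::::
ZZZ:Z
Z::Z:
:ZZZ:
1) :::::
:Z:Z:
:Z:Z:
:::Z:
::ZZ:
:::::
:ZZZ:
2) :Z:Z:
:::::
:::ZZ
:::ZZ
::ZZ:
:Z:::
::Z::
3) ::Z::
::ZZZ
:::ZZ
:::::
::ZZZ
:Z:Z:
:ZZ::
4) :::::
::Z:Z
::Z:Z
::Z::
::ZZZ
ZZ::Z
:Z:Z:
5) ::ZZ:
:::::
:ZZ::
:ZZ:Z
::Z:Z
:Z:::
:ZZ:Z
6) :ZZZ:
:Z:Z:
ZZZZ:
:::::
::Z::
:Z:::
ZZ:::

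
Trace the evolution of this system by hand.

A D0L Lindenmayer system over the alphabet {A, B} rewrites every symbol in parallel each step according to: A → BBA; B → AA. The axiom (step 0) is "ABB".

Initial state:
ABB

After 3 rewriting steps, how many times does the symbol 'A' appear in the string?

step 0: ABB
step 1: BBAAAAA
step 2: AAAABBABBABBABBABBA
step 3: BBABBABBABBAAAAABBAAAAABBAAAAABBAAAAABBAAAAABBA

29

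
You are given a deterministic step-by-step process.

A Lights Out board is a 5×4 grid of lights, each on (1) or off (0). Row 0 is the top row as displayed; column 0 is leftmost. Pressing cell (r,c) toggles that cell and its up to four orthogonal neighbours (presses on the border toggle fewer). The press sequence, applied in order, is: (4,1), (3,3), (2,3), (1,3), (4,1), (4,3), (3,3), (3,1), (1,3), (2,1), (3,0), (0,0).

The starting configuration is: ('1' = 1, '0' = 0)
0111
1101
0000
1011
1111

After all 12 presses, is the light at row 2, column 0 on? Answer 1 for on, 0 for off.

0

[0] 0111
1101
0000
1011
1111
[1] 0111
1101
0000
1111
0001
[2] 0111
1101
0001
1100
0000
[3] 0111
1100
0010
1101
0000
[4] 0110
1111
0011
1101
0000
[5] 0110
1111
0011
1001
1110
[6] 0110
1111
0011
1000
1101
[7] 0110
1111
0010
1011
1100
[8] 0110
1111
0110
0101
1000
[9] 0111
1100
0111
0101
1000
[10] 0111
1000
1001
0001
1000
[11] 0111
1000
0001
1101
0000
[12] 1011
0000
0001
1101
0000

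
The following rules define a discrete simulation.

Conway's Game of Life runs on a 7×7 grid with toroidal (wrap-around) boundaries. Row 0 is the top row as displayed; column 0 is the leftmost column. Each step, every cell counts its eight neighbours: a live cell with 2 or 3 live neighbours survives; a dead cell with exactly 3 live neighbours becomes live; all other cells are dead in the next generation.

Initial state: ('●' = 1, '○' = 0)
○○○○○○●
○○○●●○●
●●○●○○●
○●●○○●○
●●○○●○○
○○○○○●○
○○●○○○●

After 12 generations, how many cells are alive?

15

step 0: ○○○○○○●
○○○●●○●
●●○●○○●
○●●○○●○
●●○○●○○
○○○○○●○
○○●○○○●
step 1: ●○○●○○●
○○●●●○●
○●○●○○●
○○○●●●○
●●●○●●●
●●○○○●●
○○○○○●●
step 2: ●○●●○○○
○●○○●○●
●○○○○○●
○○○○○○○
○○●○○○○
○○●○○○○
○●○○●○○
step 3: ●○●●●●○
○●●●○●●
●○○○○●●
○○○○○○○
○○○○○○○
○●●●○○○
○●○○○○○
step 4: ●○○○○●○
○○○○○○○
●●●○●●○
○○○○○○●
○○●○○○○
○●●○○○○
●○○○○○○
step 5: ○○○○○○●
●○○○●●○
●●○○○●●
●○●●○●●
○●●○○○○
○●●○○○○
●○○○○○●
step 6: ○○○○○○○
○●○○●○○
○○●●○○○
○○○●●●○
○○○○○○●
○○●○○○○
●●○○○○●
step 7: ○●○○○○○
○○●●○○○
○○●○○●○
○○●●●●○
○○○●●●○
○●○○○○●
●●○○○○○
step 8: ●●○○○○○
○●●●○○○
○●○○○●○
○○●○○○●
○○○○○○●
○●●○●●●
○●●○○○○
step 9: ●○○●○○○
○○○○○○○
●●○●○○○
●○○○○●●
○●●●○○●
○●●●○●●
○○○●○●●
step 10: ○○○○●○●
●●●○○○○
●●○○○○○
○○○●●●○
○○○●○○○
○●○○○○○
○●○●○●○
step 11: ○○○●●●●
○○●○○○●
●○○●●○●
○○●●●○○
○○●●○○○
○○○○●○○
●○●○●●○
step 12: ●●●○○○○
○○●○○○○
●●○○●○●
○●○○○●○
○○●○○○○
○●●○●●○
○○○○○○○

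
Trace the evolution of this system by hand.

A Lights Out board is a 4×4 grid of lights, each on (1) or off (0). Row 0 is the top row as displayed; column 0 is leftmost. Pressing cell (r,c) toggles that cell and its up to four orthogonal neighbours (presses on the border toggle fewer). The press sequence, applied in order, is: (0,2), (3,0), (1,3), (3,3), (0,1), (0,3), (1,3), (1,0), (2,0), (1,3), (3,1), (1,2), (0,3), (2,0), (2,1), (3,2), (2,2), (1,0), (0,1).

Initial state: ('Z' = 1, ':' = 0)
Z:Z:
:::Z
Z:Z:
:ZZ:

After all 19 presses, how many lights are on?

0) Z:Z:
:::Z
Z:Z:
:ZZ:
1) ZZ:Z
::ZZ
Z:Z:
:ZZ:
2) ZZ:Z
::ZZ
::Z:
Z:Z:
3) ZZ::
::::
::ZZ
Z:Z:
4) ZZ::
::::
::Z:
Z::Z
5) ::Z:
:Z::
::Z:
Z::Z
6) :::Z
:Z:Z
::Z:
Z::Z
7) ::::
:ZZ:
::ZZ
Z::Z
8) Z:::
Z:Z:
Z:ZZ
Z::Z
9) Z:::
::Z:
:ZZZ
:::Z
10) Z::Z
:::Z
:ZZ:
:::Z
11) Z::Z
:::Z
::Z:
ZZZZ
12) Z:ZZ
:ZZ:
::::
ZZZZ
13) Z:::
:ZZZ
::::
ZZZZ
14) Z:::
ZZZZ
ZZ::
:ZZZ
15) Z:::
Z:ZZ
::Z:
::ZZ
16) Z:::
Z:ZZ
::::
:Z::
17) Z:::
Z::Z
:ZZZ
:ZZ:
18) ::::
:Z:Z
ZZZZ
:ZZ:
19) ZZZ:
:::Z
ZZZZ
:ZZ:

10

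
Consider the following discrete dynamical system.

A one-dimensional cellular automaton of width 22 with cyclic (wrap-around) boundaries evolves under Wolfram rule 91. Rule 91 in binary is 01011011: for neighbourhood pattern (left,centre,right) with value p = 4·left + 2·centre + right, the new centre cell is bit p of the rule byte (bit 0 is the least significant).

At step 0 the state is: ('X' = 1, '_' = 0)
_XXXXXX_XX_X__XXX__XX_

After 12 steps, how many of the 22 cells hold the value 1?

12

0) _XXXXXX_XX_X__XXX__XX_
1) XX____X_XX__XXX_XXXXXX
2) _XXXXX__XXXXX_X_X_____
3) XX___XXXX___X____XXXXX
4) _XXXXX__XXXX_XXXXX____
5) XX___XXXX__X_X___XXXXX
6) _XXXXX__XXX___XXXX____
7) XX___XXXX_XXXXX__XXXXX
8) _XXXXX__X_X___XXXX____
9) XX___XXX___XXXX__XXXXX
10) _XXXXX_XXXXX__XXXX____
11) XX___X_X___XXXX__XXXXX
12) _XXXX___XXXX__XXXX____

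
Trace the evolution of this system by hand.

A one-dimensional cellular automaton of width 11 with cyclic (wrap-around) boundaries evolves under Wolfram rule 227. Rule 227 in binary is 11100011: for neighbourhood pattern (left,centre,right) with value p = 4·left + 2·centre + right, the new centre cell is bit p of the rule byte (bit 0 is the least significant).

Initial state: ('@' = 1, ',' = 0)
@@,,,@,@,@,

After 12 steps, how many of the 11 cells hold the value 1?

6

0) @@,,,@,@,@,
1) ,@,@@,@,@,@
2) @,@,@@,@,@,
3) ,@,@,@@,@,@
4) @,@,@,@@,@,
5) ,@,@,@,@@,@
6) @,@,@,@,@@,
7) ,@,@,@,@,@@
8) @,@,@,@,@,@
9) @@,@,@,@,@,
10) ,@@,@,@,@,@
11) @,@@,@,@,@,
12) ,@,@@,@,@,@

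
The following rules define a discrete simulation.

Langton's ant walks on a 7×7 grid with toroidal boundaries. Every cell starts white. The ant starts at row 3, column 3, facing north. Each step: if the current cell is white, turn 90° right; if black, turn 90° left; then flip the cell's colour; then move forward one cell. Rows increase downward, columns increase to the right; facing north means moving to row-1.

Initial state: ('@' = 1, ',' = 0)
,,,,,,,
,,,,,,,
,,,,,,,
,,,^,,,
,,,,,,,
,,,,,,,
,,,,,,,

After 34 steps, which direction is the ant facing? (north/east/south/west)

south

t=0: ,,,,,,,
,,,,,,,
,,,,,,,
,,,^,,,
,,,,,,,
,,,,,,,
,,,,,,,
t=1: ,,,,,,,
,,,,,,,
,,,,,,,
,,,@>,,
,,,,,,,
,,,,,,,
,,,,,,,
t=2: ,,,,,,,
,,,,,,,
,,,,,,,
,,,@@,,
,,,,v,,
,,,,,,,
,,,,,,,
t=3: ,,,,,,,
,,,,,,,
,,,,,,,
,,,@@,,
,,,<@,,
,,,,,,,
,,,,,,,
t=4: ,,,,,,,
,,,,,,,
,,,,,,,
,,,^@,,
,,,@@,,
,,,,,,,
,,,,,,,
t=5: ,,,,,,,
,,,,,,,
,,,,,,,
,,<,@,,
,,,@@,,
,,,,,,,
,,,,,,,
t=6: ,,,,,,,
,,,,,,,
,,^,,,,
,,@,@,,
,,,@@,,
,,,,,,,
,,,,,,,
t=7: ,,,,,,,
,,,,,,,
,,@>,,,
,,@,@,,
,,,@@,,
,,,,,,,
,,,,,,,
t=8: ,,,,,,,
,,,,,,,
,,@@,,,
,,@v@,,
,,,@@,,
,,,,,,,
,,,,,,,
t=9: ,,,,,,,
,,,,,,,
,,@@,,,
,,<@@,,
,,,@@,,
,,,,,,,
,,,,,,,
t=10: ,,,,,,,
,,,,,,,
,,@@,,,
,,,@@,,
,,v@@,,
,,,,,,,
,,,,,,,
t=11: ,,,,,,,
,,,,,,,
,,@@,,,
,,,@@,,
,<@@@,,
,,,,,,,
,,,,,,,
t=12: ,,,,,,,
,,,,,,,
,,@@,,,
,^,@@,,
,@@@@,,
,,,,,,,
,,,,,,,
t=13: ,,,,,,,
,,,,,,,
,,@@,,,
,@>@@,,
,@@@@,,
,,,,,,,
,,,,,,,
t=14: ,,,,,,,
,,,,,,,
,,@@,,,
,@@@@,,
,@v@@,,
,,,,,,,
,,,,,,,
t=15: ,,,,,,,
,,,,,,,
,,@@,,,
,@@@@,,
,@,>@,,
,,,,,,,
,,,,,,,
t=16: ,,,,,,,
,,,,,,,
,,@@,,,
,@@^@,,
,@,,@,,
,,,,,,,
,,,,,,,
t=17: ,,,,,,,
,,,,,,,
,,@@,,,
,@<,@,,
,@,,@,,
,,,,,,,
,,,,,,,
t=18: ,,,,,,,
,,,,,,,
,,@@,,,
,@,,@,,
,@v,@,,
,,,,,,,
,,,,,,,
t=19: ,,,,,,,
,,,,,,,
,,@@,,,
,@,,@,,
,<@,@,,
,,,,,,,
,,,,,,,
t=20: ,,,,,,,
,,,,,,,
,,@@,,,
,@,,@,,
,,@,@,,
,v,,,,,
,,,,,,,
t=21: ,,,,,,,
,,,,,,,
,,@@,,,
,@,,@,,
,,@,@,,
<@,,,,,
,,,,,,,
t=22: ,,,,,,,
,,,,,,,
,,@@,,,
,@,,@,,
^,@,@,,
@@,,,,,
,,,,,,,
t=23: ,,,,,,,
,,,,,,,
,,@@,,,
,@,,@,,
@>@,@,,
@@,,,,,
,,,,,,,
t=24: ,,,,,,,
,,,,,,,
,,@@,,,
,@,,@,,
@@@,@,,
@v,,,,,
,,,,,,,
t=25: ,,,,,,,
,,,,,,,
,,@@,,,
,@,,@,,
@@@,@,,
@,>,,,,
,,,,,,,
t=26: ,,,,,,,
,,,,,,,
,,@@,,,
,@,,@,,
@@@,@,,
@,@,,,,
,,v,,,,
t=27: ,,,,,,,
,,,,,,,
,,@@,,,
,@,,@,,
@@@,@,,
@,@,,,,
,<@,,,,
t=28: ,,,,,,,
,,,,,,,
,,@@,,,
,@,,@,,
@@@,@,,
@^@,,,,
,@@,,,,
t=29: ,,,,,,,
,,,,,,,
,,@@,,,
,@,,@,,
@@@,@,,
@@>,,,,
,@@,,,,
t=30: ,,,,,,,
,,,,,,,
,,@@,,,
,@,,@,,
@@^,@,,
@@,,,,,
,@@,,,,
t=31: ,,,,,,,
,,,,,,,
,,@@,,,
,@,,@,,
@<,,@,,
@@,,,,,
,@@,,,,
t=32: ,,,,,,,
,,,,,,,
,,@@,,,
,@,,@,,
@,,,@,,
@v,,,,,
,@@,,,,
t=33: ,,,,,,,
,,,,,,,
,,@@,,,
,@,,@,,
@,,,@,,
@,>,,,,
,@@,,,,
t=34: ,,,,,,,
,,,,,,,
,,@@,,,
,@,,@,,
@,,,@,,
@,@,,,,
,@v,,,,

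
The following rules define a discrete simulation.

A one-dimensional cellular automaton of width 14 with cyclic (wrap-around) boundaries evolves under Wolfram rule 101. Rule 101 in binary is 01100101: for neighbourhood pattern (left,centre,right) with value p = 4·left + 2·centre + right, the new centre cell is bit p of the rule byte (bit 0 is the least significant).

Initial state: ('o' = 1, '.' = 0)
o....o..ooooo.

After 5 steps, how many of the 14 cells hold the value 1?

8

k=0  o....o..ooooo.
k=1  o.oo.o......oo
k=2  oo.ooo.oooo...
k=3  .oo..oo...o.o.
k=4  ..o...o.o.ooo.
k=5  o.o.o.oooo..o.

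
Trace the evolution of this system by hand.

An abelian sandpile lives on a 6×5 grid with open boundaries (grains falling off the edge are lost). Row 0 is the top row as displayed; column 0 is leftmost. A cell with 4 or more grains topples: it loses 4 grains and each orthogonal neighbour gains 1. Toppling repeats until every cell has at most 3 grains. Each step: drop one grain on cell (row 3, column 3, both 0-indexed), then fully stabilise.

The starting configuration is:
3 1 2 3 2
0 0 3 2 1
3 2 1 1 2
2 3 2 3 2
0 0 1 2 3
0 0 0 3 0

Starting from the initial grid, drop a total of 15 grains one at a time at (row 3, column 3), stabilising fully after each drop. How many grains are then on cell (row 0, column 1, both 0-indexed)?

2

gen 0: 3 1 2 3 2
0 0 3 2 1
3 2 1 1 2
2 3 2 3 2
0 0 1 2 3
0 0 0 3 0
gen 1: 3 1 2 3 2
0 0 3 2 1
3 2 1 2 2
2 3 3 0 3
0 0 1 3 3
0 0 0 3 0
gen 2: 3 1 2 3 2
0 0 3 2 1
3 2 1 2 2
2 3 3 1 3
0 0 1 3 3
0 0 0 3 0
gen 3: 3 1 2 3 2
0 0 3 2 1
3 2 1 2 2
2 3 3 2 3
0 0 1 3 3
0 0 0 3 0
gen 4: 3 1 2 3 2
0 0 3 2 1
3 2 1 2 2
2 3 3 3 3
0 0 1 3 3
0 0 0 3 0
gen 5: 3 1 2 3 2
0 0 3 2 1
3 3 2 3 3
3 0 1 3 1
0 1 3 2 1
0 0 1 0 2
gen 6: 3 1 2 3 2
0 0 3 3 2
3 3 3 1 0
3 0 2 1 3
0 1 3 3 1
0 0 1 0 2
gen 7: 3 1 2 3 2
0 0 3 3 2
3 3 3 1 0
3 0 2 2 3
0 1 3 3 1
0 0 1 0 2
gen 8: 3 1 2 3 2
0 0 3 3 2
3 3 3 1 0
3 0 2 3 3
0 1 3 3 1
0 0 1 0 2
gen 9: 3 2 0 1 3
1 2 2 2 3
1 1 3 1 2
0 3 2 0 1
1 2 1 2 3
0 0 2 1 2
gen 10: 3 2 0 1 3
1 2 2 2 3
1 1 3 1 2
0 3 2 1 1
1 2 1 2 3
0 0 2 1 2
gen 11: 3 2 0 1 3
1 2 2 2 3
1 1 3 1 2
0 3 2 2 1
1 2 1 2 3
0 0 2 1 2
gen 12: 3 2 0 1 3
1 2 2 2 3
1 1 3 1 2
0 3 2 3 1
1 2 1 2 3
0 0 2 1 2
gen 13: 3 2 0 1 3
1 2 2 2 3
1 1 3 2 2
0 3 3 0 2
1 2 1 3 3
0 0 2 1 2
gen 14: 3 2 0 1 3
1 2 2 2 3
1 1 3 2 2
0 3 3 1 2
1 2 1 3 3
0 0 2 1 2
gen 15: 3 2 0 1 3
1 2 2 2 3
1 1 3 2 2
0 3 3 2 2
1 2 1 3 3
0 0 2 1 2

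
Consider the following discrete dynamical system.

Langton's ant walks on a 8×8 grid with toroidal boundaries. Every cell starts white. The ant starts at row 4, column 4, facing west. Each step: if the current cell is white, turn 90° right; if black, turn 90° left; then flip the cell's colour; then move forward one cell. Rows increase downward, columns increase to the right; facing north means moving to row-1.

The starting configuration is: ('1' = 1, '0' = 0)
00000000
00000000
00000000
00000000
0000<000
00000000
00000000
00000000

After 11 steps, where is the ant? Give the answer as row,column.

t=0: 00000000
00000000
00000000
00000000
0000<000
00000000
00000000
00000000
t=1: 00000000
00000000
00000000
0000^000
00001000
00000000
00000000
00000000
t=2: 00000000
00000000
00000000
00001>00
00001000
00000000
00000000
00000000
t=3: 00000000
00000000
00000000
00001100
00001v00
00000000
00000000
00000000
t=4: 00000000
00000000
00000000
00001100
0000<100
00000000
00000000
00000000
t=5: 00000000
00000000
00000000
00001100
00000100
0000v000
00000000
00000000
t=6: 00000000
00000000
00000000
00001100
00000100
000<1000
00000000
00000000
t=7: 00000000
00000000
00000000
00001100
000^0100
00011000
00000000
00000000
t=8: 00000000
00000000
00000000
00001100
0001>100
00011000
00000000
00000000
t=9: 00000000
00000000
00000000
00001100
00011100
0001v000
00000000
00000000
t=10: 00000000
00000000
00000000
00001100
00011100
00010>00
00000000
00000000
t=11: 00000000
00000000
00000000
00001100
00011100
00010100
00000v00
00000000

6,5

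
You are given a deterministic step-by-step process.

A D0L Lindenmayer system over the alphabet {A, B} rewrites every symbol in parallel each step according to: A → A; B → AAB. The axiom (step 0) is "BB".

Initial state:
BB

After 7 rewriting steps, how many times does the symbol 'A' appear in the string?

28

[0] BB
[1] AABAAB
[2] AAAABAAAAB
[3] AAAAAABAAAAAAB
[4] AAAAAAAABAAAAAAAAB
[5] AAAAAAAAAABAAAAAAAAAAB
[6] AAAAAAAAAAAABAAAAAAAAAAAAB
[7] AAAAAAAAAAAAAABAAAAAAAAAAAAAAB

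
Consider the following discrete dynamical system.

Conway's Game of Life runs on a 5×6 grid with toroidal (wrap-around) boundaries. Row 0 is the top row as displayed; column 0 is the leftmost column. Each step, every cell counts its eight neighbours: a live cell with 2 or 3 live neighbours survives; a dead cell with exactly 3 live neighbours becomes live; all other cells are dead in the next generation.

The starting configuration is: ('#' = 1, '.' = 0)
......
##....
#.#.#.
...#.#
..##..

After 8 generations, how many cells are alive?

5

k=0  ......
##....
#.#.#.
...#.#
..##..
k=1  .##...
##...#
#.###.
.#...#
..###.
k=2  ....##
....##
..###.
##...#
#..##.
k=3  #.....
......
.###..
##....
.#.#..
k=4  ......
.##...
###...
#..#..
.##...
k=5  ......
#.#...
#..#..
#..#..
.##...
k=6  ..#...
.#....
#.##.#
#..#..
.##...
k=7  ..#...
##.#..
#.####
#..###
.###..
k=8  #.....
#.....
......
......
##...#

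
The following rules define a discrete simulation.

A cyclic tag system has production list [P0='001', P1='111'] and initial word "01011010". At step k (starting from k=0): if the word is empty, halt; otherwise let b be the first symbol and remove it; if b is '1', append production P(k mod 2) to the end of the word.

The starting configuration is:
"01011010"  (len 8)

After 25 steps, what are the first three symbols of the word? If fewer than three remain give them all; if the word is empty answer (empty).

k=0  "01011010"  (len 8)
k=1  "1011010"  (len 7)
k=2  "011010111"  (len 9)
k=3  "11010111"  (len 8)
k=4  "1010111111"  (len 10)
k=5  "010111111001"  (len 12)
k=6  "10111111001"  (len 11)
k=7  "0111111001001"  (len 13)
k=8  "111111001001"  (len 12)
k=9  "11111001001001"  (len 14)
k=10  "1111001001001111"  (len 16)
k=11  "111001001001111001"  (len 18)
k=12  "11001001001111001111"  (len 20)
k=13  "1001001001111001111001"  (len 22)
k=14  "001001001111001111001111"  (len 24)
k=15  "01001001111001111001111"  (len 23)
k=16  "1001001111001111001111"  (len 22)
k=17  "001001111001111001111001"  (len 24)
k=18  "01001111001111001111001"  (len 23)
k=19  "1001111001111001111001"  (len 22)
k=20  "001111001111001111001111"  (len 24)
k=21  "01111001111001111001111"  (len 23)
k=22  "1111001111001111001111"  (len 22)
k=23  "111001111001111001111001"  (len 24)
k=24  "11001111001111001111001111"  (len 26)
k=25  "1001111001111001111001111001"  (len 28)

100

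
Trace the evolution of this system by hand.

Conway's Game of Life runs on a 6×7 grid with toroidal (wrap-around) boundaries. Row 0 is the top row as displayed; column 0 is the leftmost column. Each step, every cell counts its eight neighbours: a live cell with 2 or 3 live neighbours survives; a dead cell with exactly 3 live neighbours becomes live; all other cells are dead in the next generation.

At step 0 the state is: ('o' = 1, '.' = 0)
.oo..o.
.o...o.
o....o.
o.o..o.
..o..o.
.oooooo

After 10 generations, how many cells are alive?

2

0) .oo..o.
.o...o.
o....o.
o.o..o.
..o..o.
.oooooo
1) .......
ooo.oo.
o...oo.
....oo.
o......
o.....o
2) .....o.
oo.ooo.
o......
....oo.
o....o.
o.....o
3) .o...o.
oo..oo.
oo.o...
....oo.
o...oo.
o....o.
4) .o...o.
....oo.
oooo...
oo.o.o.
.......
oo...o.
5) oo...o.
o..oooo
o..o.o.
o..oo.o
..o.o..
oo....o
6) ..o....
..oo...
.oo....
ooo...o
..o.o..
..o..oo
7) .oo....
...o...
.......
o......
..o....
.oo..o.
8) .o.o...
..o....
.......
.......
..o....
...o...
9) ...o...
..o....
.......
.......
.......
...o...
10) ..oo...
.......
.......
.......
.......
.......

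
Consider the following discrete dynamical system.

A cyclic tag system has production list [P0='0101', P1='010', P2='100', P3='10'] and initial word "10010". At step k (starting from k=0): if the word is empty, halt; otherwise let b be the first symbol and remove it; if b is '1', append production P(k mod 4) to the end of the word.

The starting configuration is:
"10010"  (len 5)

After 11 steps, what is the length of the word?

10

gen 0: "10010"  (len 5)
gen 1: "00100101"  (len 8)
gen 2: "0100101"  (len 7)
gen 3: "100101"  (len 6)
gen 4: "0010110"  (len 7)
gen 5: "010110"  (len 6)
gen 6: "10110"  (len 5)
gen 7: "0110100"  (len 7)
gen 8: "110100"  (len 6)
gen 9: "101000101"  (len 9)
gen 10: "01000101010"  (len 11)
gen 11: "1000101010"  (len 10)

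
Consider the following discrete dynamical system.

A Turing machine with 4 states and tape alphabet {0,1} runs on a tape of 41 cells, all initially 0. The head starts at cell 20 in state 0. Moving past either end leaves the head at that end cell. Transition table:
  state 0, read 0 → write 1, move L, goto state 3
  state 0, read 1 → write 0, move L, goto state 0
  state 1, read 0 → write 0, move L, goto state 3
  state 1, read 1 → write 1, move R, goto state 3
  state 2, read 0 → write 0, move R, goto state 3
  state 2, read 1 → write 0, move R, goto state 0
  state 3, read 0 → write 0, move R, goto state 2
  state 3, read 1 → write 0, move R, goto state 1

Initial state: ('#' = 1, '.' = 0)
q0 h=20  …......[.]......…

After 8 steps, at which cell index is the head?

22

gen 0: q0 h=20  …......[.]......…
gen 1: q3 h=19  …......[.]#.....…
gen 2: q2 h=20  …......[#]......…
gen 3: q0 h=21  …......[.]......…
gen 4: q3 h=20  …......[.]#.....…
gen 5: q2 h=21  …......[#]......…
gen 6: q0 h=22  …......[.]......…
gen 7: q3 h=21  …......[.]#.....…
gen 8: q2 h=22  …......[#]......…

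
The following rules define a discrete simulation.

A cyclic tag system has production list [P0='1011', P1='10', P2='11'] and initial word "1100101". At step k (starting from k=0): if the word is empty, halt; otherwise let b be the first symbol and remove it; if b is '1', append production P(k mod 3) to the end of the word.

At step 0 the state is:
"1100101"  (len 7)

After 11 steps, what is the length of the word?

16

0) "1100101"  (len 7)
1) "1001011011"  (len 10)
2) "00101101110"  (len 11)
3) "0101101110"  (len 10)
4) "101101110"  (len 9)
5) "0110111010"  (len 10)
6) "110111010"  (len 9)
7) "101110101011"  (len 12)
8) "0111010101110"  (len 13)
9) "111010101110"  (len 12)
10) "110101011101011"  (len 15)
11) "1010101110101110"  (len 16)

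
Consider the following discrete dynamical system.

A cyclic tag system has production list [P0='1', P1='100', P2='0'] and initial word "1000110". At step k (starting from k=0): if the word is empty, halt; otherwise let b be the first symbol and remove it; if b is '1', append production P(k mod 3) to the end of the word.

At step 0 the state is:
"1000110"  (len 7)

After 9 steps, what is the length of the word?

gen 0: "1000110"  (len 7)
gen 1: "0001101"  (len 7)
gen 2: "001101"  (len 6)
gen 3: "01101"  (len 5)
gen 4: "1101"  (len 4)
gen 5: "101100"  (len 6)
gen 6: "011000"  (len 6)
gen 7: "11000"  (len 5)
gen 8: "1000100"  (len 7)
gen 9: "0001000"  (len 7)

7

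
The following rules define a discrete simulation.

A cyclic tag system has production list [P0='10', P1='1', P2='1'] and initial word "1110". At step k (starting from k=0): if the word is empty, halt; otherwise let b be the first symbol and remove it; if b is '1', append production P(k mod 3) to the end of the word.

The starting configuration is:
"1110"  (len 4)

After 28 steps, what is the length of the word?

5

t=0: "1110"  (len 4)
t=1: "11010"  (len 5)
t=2: "10101"  (len 5)
t=3: "01011"  (len 5)
t=4: "1011"  (len 4)
t=5: "0111"  (len 4)
t=6: "111"  (len 3)
t=7: "1110"  (len 4)
t=8: "1101"  (len 4)
t=9: "1011"  (len 4)
t=10: "01110"  (len 5)
t=11: "1110"  (len 4)
t=12: "1101"  (len 4)
t=13: "10110"  (len 5)
t=14: "01101"  (len 5)
t=15: "1101"  (len 4)
t=16: "10110"  (len 5)
t=17: "01101"  (len 5)
t=18: "1101"  (len 4)
t=19: "10110"  (len 5)
t=20: "01101"  (len 5)
t=21: "1101"  (len 4)
t=22: "10110"  (len 5)
t=23: "01101"  (len 5)
t=24: "1101"  (len 4)
t=25: "10110"  (len 5)
t=26: "01101"  (len 5)
t=27: "1101"  (len 4)
t=28: "10110"  (len 5)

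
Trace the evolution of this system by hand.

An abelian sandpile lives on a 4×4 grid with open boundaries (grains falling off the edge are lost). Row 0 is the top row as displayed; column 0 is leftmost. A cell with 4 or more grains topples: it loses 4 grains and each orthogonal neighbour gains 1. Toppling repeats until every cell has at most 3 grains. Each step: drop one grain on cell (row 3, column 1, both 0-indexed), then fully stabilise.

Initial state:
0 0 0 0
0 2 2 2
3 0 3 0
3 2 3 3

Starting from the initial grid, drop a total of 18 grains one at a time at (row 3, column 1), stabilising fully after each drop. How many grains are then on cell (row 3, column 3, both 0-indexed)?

2

k=0  0 0 0 0
0 2 2 2
3 0 3 0
3 2 3 3
k=1  0 0 0 0
0 2 2 2
3 0 3 0
3 3 3 3
k=2  0 0 0 0
1 2 3 2
0 3 0 2
1 2 2 0
k=3  0 0 0 0
1 2 3 2
0 3 0 2
1 3 2 0
k=4  0 0 0 0
1 3 3 2
1 0 1 2
2 1 3 0
k=5  0 0 0 0
1 3 3 2
1 0 1 2
2 2 3 0
k=6  0 0 0 0
1 3 3 2
1 0 1 2
2 3 3 0
k=7  0 0 0 0
1 3 3 2
1 1 2 2
3 1 0 1
k=8  0 0 0 0
1 3 3 2
1 1 2 2
3 2 0 1
k=9  0 0 0 0
1 3 3 2
1 1 2 2
3 3 0 1
k=10  0 0 0 0
1 3 3 2
2 2 2 2
0 1 1 1
k=11  0 0 0 0
1 3 3 2
2 2 2 2
0 2 1 1
k=12  0 0 0 0
1 3 3 2
2 2 2 2
0 3 1 1
k=13  0 0 0 0
1 3 3 2
2 3 2 2
1 0 2 1
k=14  0 0 0 0
1 3 3 2
2 3 2 2
1 1 2 1
k=15  0 0 0 0
1 3 3 2
2 3 2 2
1 2 2 1
k=16  0 0 0 0
1 3 3 2
2 3 2 2
1 3 2 1
k=17  0 1 1 0
2 1 1 3
3 2 1 3
2 2 0 2
k=18  0 1 1 0
2 1 1 3
3 2 1 3
2 3 0 2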